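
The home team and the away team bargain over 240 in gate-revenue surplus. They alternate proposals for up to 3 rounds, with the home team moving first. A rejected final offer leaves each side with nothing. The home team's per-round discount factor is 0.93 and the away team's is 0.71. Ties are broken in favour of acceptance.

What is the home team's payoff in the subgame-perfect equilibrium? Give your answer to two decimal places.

228.07

Solve by backward induction from round 3.
Round 3 (the home team proposes): rejection yields 0 for the away team; the home team offers 0 and keeps 240.
Round 2 (the away team proposes): the home team can get 240 next round, worth 0.93 × 240 = 223.2 now; the away team offers that and keeps 16.8.
Round 1 (the home team proposes): the away team can get 16.8 next round, worth 0.71 × 16.8 = 11.928 now, so the home team offers 11.928, keeping 228.072.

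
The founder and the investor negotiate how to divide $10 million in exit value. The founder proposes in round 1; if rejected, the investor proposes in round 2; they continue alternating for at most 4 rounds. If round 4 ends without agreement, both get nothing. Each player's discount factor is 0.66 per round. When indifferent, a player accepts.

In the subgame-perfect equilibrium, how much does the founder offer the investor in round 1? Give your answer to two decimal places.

5.12

Round 4 (the investor proposes): rejection yields 0 for the founder; the investor offers 0 and keeps 10.
Round 3 (the founder proposes): the investor can get 10 next round, worth 0.66 × 10 = 6.6 now, so the founder offers 6.6, keeping 3.4.
Round 2 (the investor proposes): the founder can get 3.4 next round, worth 0.66 × 3.4 = 2.244 now; the investor offers that and keeps 7.756.
Round 1 (the founder proposes): the investor can get 7.756 next round, worth 0.66 × 7.756 = 5.11896 now; the founder offers that and keeps 4.88104.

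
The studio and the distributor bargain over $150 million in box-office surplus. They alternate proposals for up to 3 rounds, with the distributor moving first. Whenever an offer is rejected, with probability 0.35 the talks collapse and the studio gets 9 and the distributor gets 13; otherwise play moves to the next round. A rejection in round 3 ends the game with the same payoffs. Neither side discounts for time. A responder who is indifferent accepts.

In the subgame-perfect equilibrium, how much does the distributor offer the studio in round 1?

38.12

Round 3 (the distributor proposes): the studio gets 9 if talks fail, so the distributor offers 9 and keeps 141.
Round 2 (the studio proposes): rejecting gives the distributor an expected 0.65 × 141 + 0.35 × 13 = 96.2, so the studio offers 96.2, keeping 53.8.
Round 1 (the distributor proposes): rejecting gives the studio an expected 0.65 × 53.8 + 0.35 × 9 = 38.12, so the distributor offers 38.12, keeping 111.88.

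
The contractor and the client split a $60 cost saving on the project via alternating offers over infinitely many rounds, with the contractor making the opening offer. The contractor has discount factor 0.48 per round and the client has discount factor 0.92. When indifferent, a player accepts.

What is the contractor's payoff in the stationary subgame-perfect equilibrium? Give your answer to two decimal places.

When the contractor proposes, the client accepts any offer worth at least 0.92 times what the client would get by proposing next round; and vice versa.
This gives x = 60 − 0.92y and y = 60 − 0.48x, where x and y are each side's share when it proposes.
Hence (1 − 0.92·0.48)x = 60(1 − 0.92), i.e. 0.5584·x = 4.8.
x ≈ 8.5960; the client's share is 60 − x ≈ 51.4040.

8.60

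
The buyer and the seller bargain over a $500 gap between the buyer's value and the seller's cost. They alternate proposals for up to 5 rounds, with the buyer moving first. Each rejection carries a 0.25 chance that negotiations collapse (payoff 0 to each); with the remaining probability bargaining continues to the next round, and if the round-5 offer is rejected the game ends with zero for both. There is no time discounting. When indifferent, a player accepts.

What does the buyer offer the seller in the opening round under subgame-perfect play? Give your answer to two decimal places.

146.48

By backward induction:
Round 5 (the buyer proposes): the seller will accept anything ≥ 0, so the buyer offers 0 and keeps 500.
Round 4 (the seller proposes): rejecting gives the buyer an expected 0.75 × 500 = 375. The seller offers 375 and keeps 500 − 375 = 125.
Round 3 (the buyer proposes): rejecting gives the seller an expected 0.75 × 125 = 93.75. The buyer offers 93.75 and keeps 500 − 93.75 = 406.25.
Round 2 (the seller proposes): rejecting gives the buyer an expected 0.75 × 406.25 = 304.6875; the seller offers that and keeps 195.3125.
Round 1 (the buyer proposes): rejecting gives the seller an expected 0.75 × 195.3125 = 146.484375; the buyer offers that and keeps 353.515625.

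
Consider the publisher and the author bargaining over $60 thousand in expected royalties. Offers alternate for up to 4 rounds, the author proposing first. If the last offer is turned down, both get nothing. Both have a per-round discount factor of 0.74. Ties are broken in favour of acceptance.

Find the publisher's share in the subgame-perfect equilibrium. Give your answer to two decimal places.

Work backward from the last round.
Round 4 (the publisher proposes): rejection yields 0 for the author; the publisher offers 0 and keeps 60.
Round 3 (the author proposes): the publisher can get 60 next round, worth 0.74 × 60 = 44.4 now. The author offers 44.4 and keeps 60 − 44.4 = 15.6.
Round 2 (the publisher proposes): the author can get 15.6 next round, worth 0.74 × 15.6 = 11.544 now, so the publisher offers 11.544, keeping 48.456.
Round 1 (the author proposes): the publisher can get 48.456 next round, worth 0.74 × 48.456 = 35.85744 now; the author offers that and keeps 24.14256.

35.86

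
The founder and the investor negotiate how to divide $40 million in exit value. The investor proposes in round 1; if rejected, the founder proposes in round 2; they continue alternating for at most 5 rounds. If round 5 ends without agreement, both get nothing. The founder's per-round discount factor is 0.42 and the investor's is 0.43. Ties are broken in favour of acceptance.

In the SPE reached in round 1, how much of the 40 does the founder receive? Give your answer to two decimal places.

11.31

Round 5 (the investor proposes): rejection yields 0 for the founder; the investor offers 0 and keeps 40.
Round 4 (the founder proposes): the investor can get 40 next round, worth 0.43 × 40 = 17.2 now; the founder offers that and keeps 22.8.
Round 3 (the investor proposes): the founder can get 22.8 next round, worth 0.42 × 22.8 = 9.576 now; the investor offers that and keeps 30.424.
Round 2 (the founder proposes): the investor can get 30.424 next round, worth 0.43 × 30.424 = 13.08232 now; the founder offers that and keeps 26.91768.
Round 1 (the investor proposes): the founder can get 26.91768 next round, worth 0.42 × 26.91768 = 11.3054256 now, so the investor offers 11.3054256, keeping 28.6945744.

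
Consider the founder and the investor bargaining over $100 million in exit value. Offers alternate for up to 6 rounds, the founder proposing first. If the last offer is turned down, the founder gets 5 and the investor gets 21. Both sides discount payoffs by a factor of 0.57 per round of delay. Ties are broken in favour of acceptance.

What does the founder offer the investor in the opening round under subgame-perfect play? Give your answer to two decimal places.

Round 6 (the investor proposes): the founder gets 5 if talks fail, so the investor offers 5 and keeps 95.
Round 5 (the founder proposes): the investor can get 95 next round, worth 0.57 × 95 = 54.15 now, so the founder offers 54.15, keeping 45.85.
Round 4 (the investor proposes): the founder can get 45.85 next round, worth 0.57 × 45.85 = 26.1345 now, so the investor offers 26.1345, keeping 73.8655.
Round 3 (the founder proposes): the investor can get 73.8655 next round, worth 0.57 × 73.8655 = 42.103335 now. The founder offers 42.103335 and keeps 100 − 42.103335 = 57.896665.
Round 2 (the investor proposes): the founder can get 57.896665 next round, worth 0.57 × 57.896665 = 33.00109905 now, so the investor offers 33.00109905, keeping 66.99890095.
Round 1 (the founder proposes): the investor can get 66.99890095 next round, worth 0.57 × 66.99890095 = 38.1893735415 now. The founder offers 38.1893735415 and keeps 100 − 38.1893735415 = 61.8106264585.

38.19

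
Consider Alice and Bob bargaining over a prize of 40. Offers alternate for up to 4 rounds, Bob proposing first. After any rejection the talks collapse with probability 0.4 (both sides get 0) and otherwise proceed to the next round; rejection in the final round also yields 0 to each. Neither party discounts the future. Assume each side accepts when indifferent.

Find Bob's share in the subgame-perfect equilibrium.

Round 4 (Alice proposes): rejection yields 0 for Bob; Alice offers 0 and keeps 40.
Round 3 (Bob proposes): rejecting gives Alice an expected 0.6 × 40 = 24. Bob offers 24 and keeps 40 − 24 = 16.
Round 2 (Alice proposes): rejecting gives Bob an expected 0.6 × 16 = 9.6. Alice offers 9.6 and keeps 40 − 9.6 = 30.4.
Round 1 (Bob proposes): rejecting gives Alice an expected 0.6 × 30.4 = 18.24, so Bob offers 18.24, keeping 21.76.

21.76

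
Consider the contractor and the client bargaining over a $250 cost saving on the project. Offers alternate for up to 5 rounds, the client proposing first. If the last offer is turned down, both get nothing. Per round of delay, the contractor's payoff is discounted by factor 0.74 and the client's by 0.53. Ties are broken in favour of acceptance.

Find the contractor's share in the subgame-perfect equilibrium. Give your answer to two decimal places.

Round 5 (the client proposes): rejection yields 0 for the contractor; the client offers 0 and keeps 250.
Round 4 (the contractor proposes): the client can get 250 next round, worth 0.53 × 250 = 132.5 now, so the contractor offers 132.5, keeping 117.5.
Round 3 (the client proposes): the contractor can get 117.5 next round, worth 0.74 × 117.5 = 86.95 now. The client offers 86.95 and keeps 250 − 86.95 = 163.05.
Round 2 (the contractor proposes): the client can get 163.05 next round, worth 0.53 × 163.05 = 86.4165 now, so the contractor offers 86.4165, keeping 163.5835.
Round 1 (the client proposes): the contractor can get 163.5835 next round, worth 0.74 × 163.5835 = 121.05179 now, so the client offers 121.05179, keeping 128.94821.

121.05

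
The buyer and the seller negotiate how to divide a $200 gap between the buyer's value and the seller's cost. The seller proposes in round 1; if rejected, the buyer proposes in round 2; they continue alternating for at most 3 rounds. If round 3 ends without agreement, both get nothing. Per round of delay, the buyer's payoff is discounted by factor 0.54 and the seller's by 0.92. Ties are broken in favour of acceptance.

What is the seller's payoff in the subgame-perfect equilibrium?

Round 3 (the seller proposes): rejection yields 0 for the buyer; the seller offers 0 and keeps 200.
Round 2 (the buyer proposes): the seller can get 200 next round, worth 0.92 × 200 = 184 now; the buyer offers that and keeps 16.
Round 1 (the seller proposes): the buyer can get 16 next round, worth 0.54 × 16 = 8.64 now. The seller offers 8.64 and keeps 200 − 8.64 = 191.36.

191.36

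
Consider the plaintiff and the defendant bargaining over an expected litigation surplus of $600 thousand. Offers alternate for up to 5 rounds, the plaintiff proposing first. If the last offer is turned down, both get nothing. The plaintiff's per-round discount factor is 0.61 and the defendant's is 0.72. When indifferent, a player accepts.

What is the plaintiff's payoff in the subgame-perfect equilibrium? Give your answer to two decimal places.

Round 5 (the plaintiff proposes): rejection yields 0 for the defendant; the plaintiff offers 0 and keeps 600.
Round 4 (the defendant proposes): the plaintiff can get 600 next round, worth 0.61 × 600 = 366 now, so the defendant offers 366, keeping 234.
Round 3 (the plaintiff proposes): the defendant can get 234 next round, worth 0.72 × 234 = 168.48 now; the plaintiff offers that and keeps 431.52.
Round 2 (the defendant proposes): the plaintiff can get 431.52 next round, worth 0.61 × 431.52 = 263.2272 now; the defendant offers that and keeps 336.7728.
Round 1 (the plaintiff proposes): the defendant can get 336.7728 next round, worth 0.72 × 336.7728 = 242.476416 now; the plaintiff offers that and keeps 357.523584.

357.52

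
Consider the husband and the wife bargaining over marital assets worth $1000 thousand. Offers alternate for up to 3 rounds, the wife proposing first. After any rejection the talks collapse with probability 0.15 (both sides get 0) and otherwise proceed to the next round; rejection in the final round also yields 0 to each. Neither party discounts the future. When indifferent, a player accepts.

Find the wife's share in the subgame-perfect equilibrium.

872.5

By backward induction:
Round 3 (the wife proposes): the husband will accept anything ≥ 0, so the wife offers 0 and keeps 1000.
Round 2 (the husband proposes): rejecting gives the wife an expected 0.85 × 1000 = 850. The husband offers 850 and keeps 1000 − 850 = 150.
Round 1 (the wife proposes): rejecting gives the husband an expected 0.85 × 150 = 127.5. The wife offers 127.5 and keeps 1000 − 127.5 = 872.5.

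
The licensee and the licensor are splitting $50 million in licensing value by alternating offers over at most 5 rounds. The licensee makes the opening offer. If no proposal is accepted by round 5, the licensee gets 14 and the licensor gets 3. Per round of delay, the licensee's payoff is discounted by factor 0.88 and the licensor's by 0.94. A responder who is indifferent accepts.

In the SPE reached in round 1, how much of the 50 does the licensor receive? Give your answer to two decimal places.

12.36

Round 5 (the licensee proposes): the licensor gets 3 if talks fail, so the licensee offers 3 and keeps 47.
Round 4 (the licensor proposes): the licensee can get 47 next round, worth 0.88 × 47 = 41.36 now, so the licensor offers 41.36, keeping 8.64.
Round 3 (the licensee proposes): the licensor can get 8.64 next round, worth 0.94 × 8.64 = 8.1216 now; the licensee offers that and keeps 41.8784.
Round 2 (the licensor proposes): the licensee can get 41.8784 next round, worth 0.88 × 41.8784 = 36.852992 now, so the licensor offers 36.852992, keeping 13.147008.
Round 1 (the licensee proposes): the licensor can get 13.147008 next round, worth 0.94 × 13.147008 = 12.35818752 now, so the licensee offers 12.35818752, keeping 37.64181248.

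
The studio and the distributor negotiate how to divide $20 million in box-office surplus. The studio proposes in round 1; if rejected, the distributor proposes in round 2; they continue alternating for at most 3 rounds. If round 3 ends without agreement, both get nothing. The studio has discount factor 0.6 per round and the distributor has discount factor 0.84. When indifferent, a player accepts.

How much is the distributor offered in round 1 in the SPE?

Work backward from the last round.
Round 3 (the studio proposes): rejection yields 0 for the distributor; the studio offers 0 and keeps 20.
Round 2 (the distributor proposes): the studio can get 20 next round, worth 0.6 × 20 = 12 now; the distributor offers that and keeps 8.
Round 1 (the studio proposes): the distributor can get 8 next round, worth 0.84 × 8 = 6.72 now, so the studio offers 6.72, keeping 13.28.

6.72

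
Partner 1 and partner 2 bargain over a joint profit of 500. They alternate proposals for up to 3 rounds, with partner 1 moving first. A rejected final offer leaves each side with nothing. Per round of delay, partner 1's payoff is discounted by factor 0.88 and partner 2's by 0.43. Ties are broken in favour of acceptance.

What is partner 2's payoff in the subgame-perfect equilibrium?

25.8

Round 3 (partner 1 proposes): partner 2 will accept anything ≥ 0, so partner 1 offers 0 and keeps 500.
Round 2 (partner 2 proposes): partner 1 can get 500 next round, worth 0.88 × 500 = 440 now, so partner 2 offers 440, keeping 60.
Round 1 (partner 1 proposes): partner 2 can get 60 next round, worth 0.43 × 60 = 25.8 now. Partner 1 offers 25.8 and keeps 500 − 25.8 = 474.2.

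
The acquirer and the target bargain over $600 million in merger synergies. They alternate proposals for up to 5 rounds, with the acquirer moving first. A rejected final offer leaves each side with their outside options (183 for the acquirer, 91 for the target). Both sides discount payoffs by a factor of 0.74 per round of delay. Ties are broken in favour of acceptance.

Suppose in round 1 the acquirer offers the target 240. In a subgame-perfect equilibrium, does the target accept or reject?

Round 5 (the acquirer proposes): the target gets 91 if talks fail, so the acquirer offers 91 and keeps 509.
Round 4 (the target proposes): the acquirer can get 509 next round, worth 0.74 × 509 = 376.66 now. The target offers 376.66 and keeps 600 − 376.66 = 223.34.
Round 3 (the acquirer proposes): the target can get 223.34 next round, worth 0.74 × 223.34 = 165.2716 now; the acquirer offers that and keeps 434.7284.
Round 2 (the target proposes): the acquirer can get 434.7284 next round, worth 0.74 × 434.7284 = 321.699016 now; the target offers that and keeps 278.300984.
So by rejecting in round 1, the target gets 278.300984 next round, worth 0.74 × 278.300984 = 205.94272816 now.
Offer 240 ≥ 205.94272816, so the target accepts.

Accept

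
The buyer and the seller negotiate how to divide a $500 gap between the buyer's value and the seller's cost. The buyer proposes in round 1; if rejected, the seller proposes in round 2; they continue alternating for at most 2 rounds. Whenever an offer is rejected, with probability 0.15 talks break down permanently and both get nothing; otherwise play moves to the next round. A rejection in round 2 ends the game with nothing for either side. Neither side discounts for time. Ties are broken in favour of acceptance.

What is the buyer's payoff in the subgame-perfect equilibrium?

Round 2 (the seller proposes): the buyer will accept anything ≥ 0, so the seller offers 0 and keeps 500.
Round 1 (the buyer proposes): rejecting gives the seller an expected 0.85 × 500 = 425; the buyer offers that and keeps 75.

75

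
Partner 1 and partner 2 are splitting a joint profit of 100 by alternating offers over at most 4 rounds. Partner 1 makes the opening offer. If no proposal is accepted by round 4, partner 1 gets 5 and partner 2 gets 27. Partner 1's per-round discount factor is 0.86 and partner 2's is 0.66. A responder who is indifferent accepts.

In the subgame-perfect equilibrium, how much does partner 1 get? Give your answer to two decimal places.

Round 4 (partner 2 proposes): partner 1 gets 5 if talks fail, so partner 2 offers 5 and keeps 95.
Round 3 (partner 1 proposes): partner 2 can get 95 next round, worth 0.66 × 95 = 62.7 now; partner 1 offers that and keeps 37.3.
Round 2 (partner 2 proposes): partner 1 can get 37.3 next round, worth 0.86 × 37.3 = 32.078 now; partner 2 offers that and keeps 67.922.
Round 1 (partner 1 proposes): partner 2 can get 67.922 next round, worth 0.66 × 67.922 = 44.82852 now; partner 1 offers that and keeps 55.17148.

55.17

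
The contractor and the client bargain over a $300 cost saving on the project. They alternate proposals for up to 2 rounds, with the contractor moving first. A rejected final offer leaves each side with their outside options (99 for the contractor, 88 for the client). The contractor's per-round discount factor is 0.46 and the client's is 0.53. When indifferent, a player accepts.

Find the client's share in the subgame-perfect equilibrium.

106.53

Work backward from the last round.
Round 2 (the client proposes): the contractor gets 99 if talks fail, so the client offers 99 and keeps 201.
Round 1 (the contractor proposes): the client can get 201 next round, worth 0.53 × 201 = 106.53 now, so the contractor offers 106.53, keeping 193.47.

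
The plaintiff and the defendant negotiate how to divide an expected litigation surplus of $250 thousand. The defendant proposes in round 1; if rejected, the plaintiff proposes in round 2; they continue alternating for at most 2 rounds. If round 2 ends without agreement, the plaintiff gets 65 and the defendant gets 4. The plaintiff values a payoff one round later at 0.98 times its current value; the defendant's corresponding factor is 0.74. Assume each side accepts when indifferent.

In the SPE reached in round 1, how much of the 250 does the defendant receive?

Round 2 (the plaintiff proposes): the defendant gets 4 if talks fail, so the plaintiff offers 4 and keeps 246.
Round 1 (the defendant proposes): the plaintiff can get 246 next round, worth 0.98 × 246 = 241.08 now; the defendant offers that and keeps 8.92.

8.92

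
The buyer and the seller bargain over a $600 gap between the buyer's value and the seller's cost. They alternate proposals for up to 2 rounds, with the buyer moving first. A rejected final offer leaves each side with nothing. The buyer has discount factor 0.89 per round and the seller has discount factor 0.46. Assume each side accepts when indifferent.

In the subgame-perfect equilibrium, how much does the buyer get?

324

Round 2 (the seller proposes): rejection yields 0 for the buyer; the seller offers 0 and keeps 600.
Round 1 (the buyer proposes): the seller can get 600 next round, worth 0.46 × 600 = 276 now, so the buyer offers 276, keeping 324.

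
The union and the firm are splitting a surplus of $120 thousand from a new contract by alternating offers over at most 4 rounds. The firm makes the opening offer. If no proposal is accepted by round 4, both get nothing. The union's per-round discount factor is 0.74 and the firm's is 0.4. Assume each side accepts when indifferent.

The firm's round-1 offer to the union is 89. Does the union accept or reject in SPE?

Accept

Round 4 (the union proposes): the firm will accept anything ≥ 0, so the union offers 0 and keeps 120.
Round 3 (the firm proposes): the union can get 120 next round, worth 0.74 × 120 = 88.8 now; the firm offers that and keeps 31.2.
Round 2 (the union proposes): the firm can get 31.2 next round, worth 0.4 × 31.2 = 12.48 now. The union offers 12.48 and keeps 120 − 12.48 = 107.52.
So by rejecting in round 1, the union gets 107.52 next round, worth 0.74 × 107.52 = 79.5648 now.
Offer 89 ≥ 79.5648, so the union accepts.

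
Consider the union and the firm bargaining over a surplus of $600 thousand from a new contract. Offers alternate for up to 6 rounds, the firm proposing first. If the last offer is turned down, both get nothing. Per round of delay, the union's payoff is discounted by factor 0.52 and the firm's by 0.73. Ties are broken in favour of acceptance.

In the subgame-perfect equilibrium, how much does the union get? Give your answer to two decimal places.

Round 6 (the union proposes): the firm will accept anything ≥ 0, so the union offers 0 and keeps 600.
Round 5 (the firm proposes): the union can get 600 next round, worth 0.52 × 600 = 312 now. The firm offers 312 and keeps 600 − 312 = 288.
Round 4 (the union proposes): the firm can get 288 next round, worth 0.73 × 288 = 210.24 now. The union offers 210.24 and keeps 600 − 210.24 = 389.76.
Round 3 (the firm proposes): the union can get 389.76 next round, worth 0.52 × 389.76 = 202.6752 now; the firm offers that and keeps 397.3248.
Round 2 (the union proposes): the firm can get 397.3248 next round, worth 0.73 × 397.3248 = 290.047104 now, so the union offers 290.047104, keeping 309.952896.
Round 1 (the firm proposes): the union can get 309.952896 next round, worth 0.52 × 309.952896 = 161.17550592 now, so the firm offers 161.17550592, keeping 438.82449408.

161.18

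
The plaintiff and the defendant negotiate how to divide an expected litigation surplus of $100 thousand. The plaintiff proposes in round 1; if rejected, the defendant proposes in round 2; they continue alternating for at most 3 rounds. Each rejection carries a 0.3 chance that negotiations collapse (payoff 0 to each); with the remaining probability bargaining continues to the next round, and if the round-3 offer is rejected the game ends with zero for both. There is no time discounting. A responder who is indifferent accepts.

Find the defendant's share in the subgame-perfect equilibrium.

21

By backward induction:
Round 3 (the plaintiff proposes): the defendant will accept anything ≥ 0, so the plaintiff offers 0 and keeps 100.
Round 2 (the defendant proposes): rejecting gives the plaintiff an expected 0.7 × 100 = 70, so the defendant offers 70, keeping 30.
Round 1 (the plaintiff proposes): rejecting gives the defendant an expected 0.7 × 30 = 21. The plaintiff offers 21 and keeps 100 − 21 = 79.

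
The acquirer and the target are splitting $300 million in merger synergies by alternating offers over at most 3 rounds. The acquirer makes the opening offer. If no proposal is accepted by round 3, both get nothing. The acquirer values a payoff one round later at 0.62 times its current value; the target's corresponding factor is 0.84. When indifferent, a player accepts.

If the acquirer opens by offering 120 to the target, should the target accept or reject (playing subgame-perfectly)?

Accept

Round 3 (the acquirer proposes): the target will accept anything ≥ 0, so the acquirer offers 0 and keeps 300.
Round 2 (the target proposes): the acquirer can get 300 next round, worth 0.62 × 300 = 186 now; the target offers that and keeps 114.
So by rejecting in round 1, the target gets 114 next round, worth 0.84 × 114 = 95.76 now.
Offer 120 ≥ 95.76, so the target accepts.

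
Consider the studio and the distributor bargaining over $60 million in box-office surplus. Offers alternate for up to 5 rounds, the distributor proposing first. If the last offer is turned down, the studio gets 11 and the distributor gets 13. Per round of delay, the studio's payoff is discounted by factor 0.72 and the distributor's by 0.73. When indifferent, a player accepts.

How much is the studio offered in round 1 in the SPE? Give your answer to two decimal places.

20.83

By backward induction:
Round 5 (the distributor proposes): the studio gets 11 if talks fail, so the distributor offers 11 and keeps 49.
Round 4 (the studio proposes): the distributor can get 49 next round, worth 0.73 × 49 = 35.77 now; the studio offers that and keeps 24.23.
Round 3 (the distributor proposes): the studio can get 24.23 next round, worth 0.72 × 24.23 = 17.4456 now, so the distributor offers 17.4456, keeping 42.5544.
Round 2 (the studio proposes): the distributor can get 42.5544 next round, worth 0.73 × 42.5544 = 31.064712 now; the studio offers that and keeps 28.935288.
Round 1 (the distributor proposes): the studio can get 28.935288 next round, worth 0.72 × 28.935288 = 20.83340736 now. The distributor offers 20.83340736 and keeps 60 − 20.83340736 = 39.16659264.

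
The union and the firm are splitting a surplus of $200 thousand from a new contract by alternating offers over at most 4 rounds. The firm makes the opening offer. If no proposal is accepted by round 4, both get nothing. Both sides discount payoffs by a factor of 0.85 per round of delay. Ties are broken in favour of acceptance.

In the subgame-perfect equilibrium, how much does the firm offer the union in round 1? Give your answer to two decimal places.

Solve by backward induction from round 4.
Round 4 (the union proposes): rejection yields 0 for the firm; the union offers 0 and keeps 200.
Round 3 (the firm proposes): the union can get 200 next round, worth 0.85 × 200 = 170 now; the firm offers that and keeps 30.
Round 2 (the union proposes): the firm can get 30 next round, worth 0.85 × 30 = 25.5 now, so the union offers 25.5, keeping 174.5.
Round 1 (the firm proposes): the union can get 174.5 next round, worth 0.85 × 174.5 = 148.325 now; the firm offers that and keeps 51.675.

148.33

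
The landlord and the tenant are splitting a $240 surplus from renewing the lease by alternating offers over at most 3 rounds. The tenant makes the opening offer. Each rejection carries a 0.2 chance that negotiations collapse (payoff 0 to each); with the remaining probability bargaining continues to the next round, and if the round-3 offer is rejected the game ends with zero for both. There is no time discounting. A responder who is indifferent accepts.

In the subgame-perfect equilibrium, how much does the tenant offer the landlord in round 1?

38.4

Round 3 (the tenant proposes): the landlord will accept anything ≥ 0, so the tenant offers 0 and keeps 240.
Round 2 (the landlord proposes): rejecting gives the tenant an expected 0.8 × 240 = 192. The landlord offers 192 and keeps 240 − 192 = 48.
Round 1 (the tenant proposes): rejecting gives the landlord an expected 0.8 × 48 = 38.4. The tenant offers 38.4 and keeps 240 − 38.4 = 201.6.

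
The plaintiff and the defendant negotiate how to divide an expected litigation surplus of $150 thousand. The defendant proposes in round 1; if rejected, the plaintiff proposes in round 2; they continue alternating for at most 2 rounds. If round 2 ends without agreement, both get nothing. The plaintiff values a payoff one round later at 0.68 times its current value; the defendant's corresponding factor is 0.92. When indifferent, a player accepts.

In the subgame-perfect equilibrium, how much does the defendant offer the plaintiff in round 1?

Round 2 (the plaintiff proposes): the defendant will accept anything ≥ 0, so the plaintiff offers 0 and keeps 150.
Round 1 (the defendant proposes): the plaintiff can get 150 next round, worth 0.68 × 150 = 102 now; the defendant offers that and keeps 48.

102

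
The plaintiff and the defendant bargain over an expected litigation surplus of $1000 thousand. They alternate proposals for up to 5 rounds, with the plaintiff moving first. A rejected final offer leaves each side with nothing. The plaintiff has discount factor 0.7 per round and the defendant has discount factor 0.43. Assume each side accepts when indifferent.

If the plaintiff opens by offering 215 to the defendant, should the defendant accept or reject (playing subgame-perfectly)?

Accept

Round 5 (the plaintiff proposes): rejection yields 0 for the defendant; the plaintiff offers 0 and keeps 1000.
Round 4 (the defendant proposes): the plaintiff can get 1000 next round, worth 0.7 × 1000 = 700 now. The defendant offers 700 and keeps 1000 − 700 = 300.
Round 3 (the plaintiff proposes): the defendant can get 300 next round, worth 0.43 × 300 = 129 now, so the plaintiff offers 129, keeping 871.
Round 2 (the defendant proposes): the plaintiff can get 871 next round, worth 0.7 × 871 = 609.7 now. The defendant offers 609.7 and keeps 1000 − 609.7 = 390.3.
So by rejecting in round 1, the defendant gets 390.3 next round, worth 0.43 × 390.3 = 167.829 now.
Offer 215 ≥ 167.829, so the defendant accepts.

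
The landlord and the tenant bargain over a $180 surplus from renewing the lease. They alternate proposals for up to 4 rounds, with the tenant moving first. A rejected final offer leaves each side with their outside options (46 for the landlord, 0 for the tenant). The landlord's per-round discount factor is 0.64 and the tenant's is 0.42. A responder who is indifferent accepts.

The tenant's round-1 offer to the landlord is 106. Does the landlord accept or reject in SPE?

Round 4 (the landlord proposes): rejection yields 0 for the tenant; the landlord offers 0 and keeps 180.
Round 3 (the tenant proposes): the landlord can get 180 next round, worth 0.64 × 180 = 115.2 now. The tenant offers 115.2 and keeps 180 − 115.2 = 64.8.
Round 2 (the landlord proposes): the tenant can get 64.8 next round, worth 0.42 × 64.8 = 27.216 now. The landlord offers 27.216 and keeps 180 − 27.216 = 152.784.
So by rejecting in round 1, the landlord gets 152.784 next round, worth 0.64 × 152.784 = 97.78176 now.
Offer 106 ≥ 97.78176, so the landlord accepts.

Accept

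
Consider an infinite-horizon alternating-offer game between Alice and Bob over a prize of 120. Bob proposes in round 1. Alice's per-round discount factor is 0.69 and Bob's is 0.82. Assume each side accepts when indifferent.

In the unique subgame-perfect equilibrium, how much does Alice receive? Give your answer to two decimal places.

34.33

Let x be Bob's share when Bob proposes and y be Alice's share when Alice proposes.
Alice accepts iff offered ≥ 0.69·y, so x = 120 − 0.69y. Symmetrically y = 120 − 0.82x.
Substituting: x = 120 − 0.69(120 − 0.82x), giving x(1 − 0.82·0.69) = 120(1 − 0.69).
So x = 120 × 0.31 / 0.4342 ≈ 85.6748, and Alice receives 120 − x ≈ 34.3252.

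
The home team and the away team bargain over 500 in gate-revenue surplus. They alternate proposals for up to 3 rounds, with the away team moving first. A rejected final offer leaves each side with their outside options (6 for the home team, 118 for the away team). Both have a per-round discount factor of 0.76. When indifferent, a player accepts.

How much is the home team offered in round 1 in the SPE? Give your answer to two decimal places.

Round 3 (the away team proposes): the home team gets 6 if talks fail, so the away team offers 6 and keeps 494.
Round 2 (the home team proposes): the away team can get 494 next round, worth 0.76 × 494 = 375.44 now; the home team offers that and keeps 124.56.
Round 1 (the away team proposes): the home team can get 124.56 next round, worth 0.76 × 124.56 = 94.6656 now. The away team offers 94.6656 and keeps 500 − 94.6656 = 405.3344.

94.67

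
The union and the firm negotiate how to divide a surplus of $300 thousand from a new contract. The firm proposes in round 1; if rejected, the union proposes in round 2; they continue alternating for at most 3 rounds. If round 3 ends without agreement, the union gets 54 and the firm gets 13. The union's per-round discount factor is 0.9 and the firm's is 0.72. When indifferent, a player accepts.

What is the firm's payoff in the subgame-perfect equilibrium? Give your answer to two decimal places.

By backward induction:
Round 3 (the firm proposes): the union gets 54 if talks fail, so the firm offers 54 and keeps 246.
Round 2 (the union proposes): the firm can get 246 next round, worth 0.72 × 246 = 177.12 now, so the union offers 177.12, keeping 122.88.
Round 1 (the firm proposes): the union can get 122.88 next round, worth 0.9 × 122.88 = 110.592 now; the firm offers that and keeps 189.408.

189.41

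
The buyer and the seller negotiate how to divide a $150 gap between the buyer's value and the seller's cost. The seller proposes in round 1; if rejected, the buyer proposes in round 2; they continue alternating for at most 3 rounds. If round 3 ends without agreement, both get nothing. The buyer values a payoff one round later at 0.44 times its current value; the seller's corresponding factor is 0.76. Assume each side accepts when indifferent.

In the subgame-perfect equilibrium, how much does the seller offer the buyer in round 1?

15.84

Round 3 (the seller proposes): rejection yields 0 for the buyer; the seller offers 0 and keeps 150.
Round 2 (the buyer proposes): the seller can get 150 next round, worth 0.76 × 150 = 114 now. The buyer offers 114 and keeps 150 − 114 = 36.
Round 1 (the seller proposes): the buyer can get 36 next round, worth 0.44 × 36 = 15.84 now, so the seller offers 15.84, keeping 134.16.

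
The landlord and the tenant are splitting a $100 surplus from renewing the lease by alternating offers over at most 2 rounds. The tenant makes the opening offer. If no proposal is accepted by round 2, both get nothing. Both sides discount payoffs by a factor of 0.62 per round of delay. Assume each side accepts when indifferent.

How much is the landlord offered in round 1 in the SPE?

Work backward from the last round.
Round 2 (the landlord proposes): the tenant will accept anything ≥ 0, so the landlord offers 0 and keeps 100.
Round 1 (the tenant proposes): the landlord can get 100 next round, worth 0.62 × 100 = 62 now, so the tenant offers 62, keeping 38.

62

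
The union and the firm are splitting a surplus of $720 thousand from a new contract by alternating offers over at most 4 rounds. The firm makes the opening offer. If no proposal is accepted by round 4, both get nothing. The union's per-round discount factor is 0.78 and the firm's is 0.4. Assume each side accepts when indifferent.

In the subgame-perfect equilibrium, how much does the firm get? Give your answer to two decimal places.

Round 4 (the union proposes): rejection yields 0 for the firm; the union offers 0 and keeps 720.
Round 3 (the firm proposes): the union can get 720 next round, worth 0.78 × 720 = 561.6 now, so the firm offers 561.6, keeping 158.4.
Round 2 (the union proposes): the firm can get 158.4 next round, worth 0.4 × 158.4 = 63.36 now. The union offers 63.36 and keeps 720 − 63.36 = 656.64.
Round 1 (the firm proposes): the union can get 656.64 next round, worth 0.78 × 656.64 = 512.1792 now. The firm offers 512.1792 and keeps 720 − 512.1792 = 207.8208.

207.82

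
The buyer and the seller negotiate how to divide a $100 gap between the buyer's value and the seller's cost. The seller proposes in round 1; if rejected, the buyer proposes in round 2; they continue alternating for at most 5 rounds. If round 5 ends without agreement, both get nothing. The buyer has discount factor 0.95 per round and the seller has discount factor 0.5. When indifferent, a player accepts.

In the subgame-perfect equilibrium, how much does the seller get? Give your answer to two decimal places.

By backward induction:
Round 5 (the seller proposes): the buyer will accept anything ≥ 0, so the seller offers 0 and keeps 100.
Round 4 (the buyer proposes): the seller can get 100 next round, worth 0.5 × 100 = 50 now. The buyer offers 50 and keeps 100 − 50 = 50.
Round 3 (the seller proposes): the buyer can get 50 next round, worth 0.95 × 50 = 47.5 now. The seller offers 47.5 and keeps 100 − 47.5 = 52.5.
Round 2 (the buyer proposes): the seller can get 52.5 next round, worth 0.5 × 52.5 = 26.25 now. The buyer offers 26.25 and keeps 100 − 26.25 = 73.75.
Round 1 (the seller proposes): the buyer can get 73.75 next round, worth 0.95 × 73.75 = 70.0625 now; the seller offers that and keeps 29.9375.

29.94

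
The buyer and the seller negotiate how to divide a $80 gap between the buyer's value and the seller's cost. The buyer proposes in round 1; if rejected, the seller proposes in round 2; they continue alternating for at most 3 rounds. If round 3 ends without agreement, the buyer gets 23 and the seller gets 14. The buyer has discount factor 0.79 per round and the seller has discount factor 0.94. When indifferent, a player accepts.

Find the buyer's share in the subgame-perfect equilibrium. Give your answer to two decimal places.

53.81

Round 3 (the buyer proposes): the seller gets 14 if talks fail, so the buyer offers 14 and keeps 66.
Round 2 (the seller proposes): the buyer can get 66 next round, worth 0.79 × 66 = 52.14 now. The seller offers 52.14 and keeps 80 − 52.14 = 27.86.
Round 1 (the buyer proposes): the seller can get 27.86 next round, worth 0.94 × 27.86 = 26.1884 now; the buyer offers that and keeps 53.8116.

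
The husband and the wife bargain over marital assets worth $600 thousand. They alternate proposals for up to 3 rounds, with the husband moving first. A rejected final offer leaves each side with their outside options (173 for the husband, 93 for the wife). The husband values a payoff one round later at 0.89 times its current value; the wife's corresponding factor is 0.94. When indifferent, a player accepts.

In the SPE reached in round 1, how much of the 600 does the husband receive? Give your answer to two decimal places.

Round 3 (the husband proposes): the wife gets 93 if talks fail, so the husband offers 93 and keeps 507.
Round 2 (the wife proposes): the husband can get 507 next round, worth 0.89 × 507 = 451.23 now; the wife offers that and keeps 148.77.
Round 1 (the husband proposes): the wife can get 148.77 next round, worth 0.94 × 148.77 = 139.8438 now; the husband offers that and keeps 460.1562.

460.16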